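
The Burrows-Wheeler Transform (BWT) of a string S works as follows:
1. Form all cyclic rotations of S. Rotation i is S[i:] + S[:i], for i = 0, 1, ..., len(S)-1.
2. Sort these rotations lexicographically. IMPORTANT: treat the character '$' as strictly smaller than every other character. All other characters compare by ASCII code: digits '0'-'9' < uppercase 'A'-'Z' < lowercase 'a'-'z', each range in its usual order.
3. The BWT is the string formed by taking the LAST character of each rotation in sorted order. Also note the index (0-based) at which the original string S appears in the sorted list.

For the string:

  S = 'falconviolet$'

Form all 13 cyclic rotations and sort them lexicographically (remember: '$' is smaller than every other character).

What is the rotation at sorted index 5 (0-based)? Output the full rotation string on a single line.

All 13 rotations (rotation i = S[i:]+S[:i]):
  rot[0] = falconviolet$
  rot[1] = alconviolet$f
  rot[2] = lconviolet$fa
  rot[3] = conviolet$fal
  rot[4] = onviolet$falc
  rot[5] = nviolet$falco
  rot[6] = violet$falcon
  rot[7] = iolet$falconv
  rot[8] = olet$falconvi
  rot[9] = let$falconvio
  rot[10] = et$falconviol
  rot[11] = t$falconviole
  rot[12] = $falconviolet
Sorted (with $ < everything):
  sorted[0] = $falconviolet
  sorted[1] = alconviolet$f
  sorted[2] = conviolet$fal
  sorted[3] = et$falconviol
  sorted[4] = falconviolet$
  sorted[5] = iolet$falconv
  sorted[6] = lconviolet$fa
  sorted[7] = let$falconvio
  sorted[8] = nviolet$falco
  sorted[9] = olet$falconvi
  sorted[10] = onviolet$falc
  sorted[11] = t$falconviole
  sorted[12] = violet$falcon
sorted[5] = iolet$falconv

Answer: iolet$falconv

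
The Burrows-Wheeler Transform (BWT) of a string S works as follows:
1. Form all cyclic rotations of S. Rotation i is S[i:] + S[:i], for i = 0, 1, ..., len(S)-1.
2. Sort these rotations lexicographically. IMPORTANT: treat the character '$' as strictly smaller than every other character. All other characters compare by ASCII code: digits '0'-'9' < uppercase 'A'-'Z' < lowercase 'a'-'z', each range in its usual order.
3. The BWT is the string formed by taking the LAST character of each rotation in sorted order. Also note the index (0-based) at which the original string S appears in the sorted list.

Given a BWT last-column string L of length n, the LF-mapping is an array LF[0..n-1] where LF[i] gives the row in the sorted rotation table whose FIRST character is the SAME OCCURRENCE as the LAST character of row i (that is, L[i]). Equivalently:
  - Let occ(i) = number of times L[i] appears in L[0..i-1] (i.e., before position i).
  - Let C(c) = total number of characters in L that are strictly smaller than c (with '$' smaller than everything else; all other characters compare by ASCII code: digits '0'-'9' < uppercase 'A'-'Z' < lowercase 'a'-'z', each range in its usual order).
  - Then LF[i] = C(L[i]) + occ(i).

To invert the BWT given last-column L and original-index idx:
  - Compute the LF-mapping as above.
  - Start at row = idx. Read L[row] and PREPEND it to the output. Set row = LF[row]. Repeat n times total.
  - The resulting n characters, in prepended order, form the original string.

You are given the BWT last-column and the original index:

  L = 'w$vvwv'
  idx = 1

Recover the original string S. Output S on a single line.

Answer: vvvww$

Derivation:
LF mapping: 4 0 1 2 5 3
Walk LF starting at row 1, prepending L[row]:
  step 1: row=1, L[1]='$', prepend. Next row=LF[1]=0
  step 2: row=0, L[0]='w', prepend. Next row=LF[0]=4
  step 3: row=4, L[4]='w', prepend. Next row=LF[4]=5
  step 4: row=5, L[5]='v', prepend. Next row=LF[5]=3
  step 5: row=3, L[3]='v', prepend. Next row=LF[3]=2
  step 6: row=2, L[2]='v', prepend. Next row=LF[2]=1
Reversed output: vvvww$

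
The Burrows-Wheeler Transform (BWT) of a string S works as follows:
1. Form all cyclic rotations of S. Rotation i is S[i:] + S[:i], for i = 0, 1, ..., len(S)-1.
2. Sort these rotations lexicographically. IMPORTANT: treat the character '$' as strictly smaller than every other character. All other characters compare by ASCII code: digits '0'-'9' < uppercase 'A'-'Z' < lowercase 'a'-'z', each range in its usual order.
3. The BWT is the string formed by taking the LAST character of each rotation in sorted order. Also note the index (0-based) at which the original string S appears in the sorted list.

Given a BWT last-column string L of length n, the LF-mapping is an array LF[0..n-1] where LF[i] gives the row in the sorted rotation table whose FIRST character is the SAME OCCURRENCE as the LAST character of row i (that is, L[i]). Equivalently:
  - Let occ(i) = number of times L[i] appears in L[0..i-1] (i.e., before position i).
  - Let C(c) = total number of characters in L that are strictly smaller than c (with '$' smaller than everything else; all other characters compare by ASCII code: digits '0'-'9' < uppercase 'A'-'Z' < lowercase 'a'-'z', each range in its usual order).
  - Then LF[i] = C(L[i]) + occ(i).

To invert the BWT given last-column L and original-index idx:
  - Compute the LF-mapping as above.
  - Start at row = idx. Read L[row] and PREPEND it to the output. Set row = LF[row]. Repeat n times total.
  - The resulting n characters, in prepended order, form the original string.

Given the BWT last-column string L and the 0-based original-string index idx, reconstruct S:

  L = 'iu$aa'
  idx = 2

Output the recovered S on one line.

Answer: auai$

Derivation:
LF mapping: 3 4 0 1 2
Walk LF starting at row 2, prepending L[row]:
  step 1: row=2, L[2]='$', prepend. Next row=LF[2]=0
  step 2: row=0, L[0]='i', prepend. Next row=LF[0]=3
  step 3: row=3, L[3]='a', prepend. Next row=LF[3]=1
  step 4: row=1, L[1]='u', prepend. Next row=LF[1]=4
  step 5: row=4, L[4]='a', prepend. Next row=LF[4]=2
Reversed output: auai$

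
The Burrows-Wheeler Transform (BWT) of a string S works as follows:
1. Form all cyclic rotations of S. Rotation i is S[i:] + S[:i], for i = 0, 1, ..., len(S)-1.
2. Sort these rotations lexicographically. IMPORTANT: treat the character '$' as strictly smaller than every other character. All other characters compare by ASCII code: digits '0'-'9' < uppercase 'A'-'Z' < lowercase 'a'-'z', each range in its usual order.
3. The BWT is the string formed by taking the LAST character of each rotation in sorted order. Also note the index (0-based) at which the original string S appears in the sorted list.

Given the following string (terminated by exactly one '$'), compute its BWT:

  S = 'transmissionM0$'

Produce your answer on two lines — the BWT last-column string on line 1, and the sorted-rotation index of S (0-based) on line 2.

Answer: 0Mnrsmsoaitsni$
14

Derivation:
All 15 rotations (rotation i = S[i:]+S[:i]):
  rot[0] = transmissionM0$
  rot[1] = ransmissionM0$t
  rot[2] = ansmissionM0$tr
  rot[3] = nsmissionM0$tra
  rot[4] = smissionM0$tran
  rot[5] = missionM0$trans
  rot[6] = issionM0$transm
  rot[7] = ssionM0$transmi
  rot[8] = sionM0$transmis
  rot[9] = ionM0$transmiss
  rot[10] = onM0$transmissi
  rot[11] = nM0$transmissio
  rot[12] = M0$transmission
  rot[13] = 0$transmissionM
  rot[14] = $transmissionM0
Sorted (with $ < everything):
  sorted[0] = $transmissionM0  (last char: '0')
  sorted[1] = 0$transmissionM  (last char: 'M')
  sorted[2] = M0$transmission  (last char: 'n')
  sorted[3] = ansmissionM0$tr  (last char: 'r')
  sorted[4] = ionM0$transmiss  (last char: 's')
  sorted[5] = issionM0$transm  (last char: 'm')
  sorted[6] = missionM0$trans  (last char: 's')
  sorted[7] = nM0$transmissio  (last char: 'o')
  sorted[8] = nsmissionM0$tra  (last char: 'a')
  sorted[9] = onM0$transmissi  (last char: 'i')
  sorted[10] = ransmissionM0$t  (last char: 't')
  sorted[11] = sionM0$transmis  (last char: 's')
  sorted[12] = smissionM0$tran  (last char: 'n')
  sorted[13] = ssionM0$transmi  (last char: 'i')
  sorted[14] = transmissionM0$  (last char: '$')
Last column: 0Mnrsmsoaitsni$
Original string S is at sorted index 14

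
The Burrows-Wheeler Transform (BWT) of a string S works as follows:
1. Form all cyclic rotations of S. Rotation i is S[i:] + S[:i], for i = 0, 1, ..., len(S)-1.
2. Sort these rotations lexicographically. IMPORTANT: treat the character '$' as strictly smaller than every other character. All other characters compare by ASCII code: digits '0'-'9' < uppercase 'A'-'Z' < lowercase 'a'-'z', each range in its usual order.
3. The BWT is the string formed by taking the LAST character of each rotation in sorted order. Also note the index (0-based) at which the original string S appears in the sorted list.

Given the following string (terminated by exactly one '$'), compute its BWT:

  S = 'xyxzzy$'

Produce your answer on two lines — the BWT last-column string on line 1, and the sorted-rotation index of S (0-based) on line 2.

All 7 rotations (rotation i = S[i:]+S[:i]):
  rot[0] = xyxzzy$
  rot[1] = yxzzy$x
  rot[2] = xzzy$xy
  rot[3] = zzy$xyx
  rot[4] = zy$xyxz
  rot[5] = y$xyxzz
  rot[6] = $xyxzzy
Sorted (with $ < everything):
  sorted[0] = $xyxzzy  (last char: 'y')
  sorted[1] = xyxzzy$  (last char: '$')
  sorted[2] = xzzy$xy  (last char: 'y')
  sorted[3] = y$xyxzz  (last char: 'z')
  sorted[4] = yxzzy$x  (last char: 'x')
  sorted[5] = zy$xyxz  (last char: 'z')
  sorted[6] = zzy$xyx  (last char: 'x')
Last column: y$yzxzx
Original string S is at sorted index 1

Answer: y$yzxzx
1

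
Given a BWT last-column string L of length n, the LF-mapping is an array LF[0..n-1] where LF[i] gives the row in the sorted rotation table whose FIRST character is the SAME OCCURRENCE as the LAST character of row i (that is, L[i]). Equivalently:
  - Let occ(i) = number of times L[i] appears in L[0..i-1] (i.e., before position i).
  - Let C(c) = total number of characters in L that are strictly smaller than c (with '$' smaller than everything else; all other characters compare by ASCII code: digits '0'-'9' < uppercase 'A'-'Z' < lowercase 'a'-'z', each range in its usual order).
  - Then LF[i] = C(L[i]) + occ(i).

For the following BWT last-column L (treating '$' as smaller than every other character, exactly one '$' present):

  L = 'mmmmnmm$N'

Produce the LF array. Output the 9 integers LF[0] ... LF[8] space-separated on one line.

Char counts: '$':1, 'N':1, 'm':6, 'n':1
C (first-col start): C('$')=0, C('N')=1, C('m')=2, C('n')=8
L[0]='m': occ=0, LF[0]=C('m')+0=2+0=2
L[1]='m': occ=1, LF[1]=C('m')+1=2+1=3
L[2]='m': occ=2, LF[2]=C('m')+2=2+2=4
L[3]='m': occ=3, LF[3]=C('m')+3=2+3=5
L[4]='n': occ=0, LF[4]=C('n')+0=8+0=8
L[5]='m': occ=4, LF[5]=C('m')+4=2+4=6
L[6]='m': occ=5, LF[6]=C('m')+5=2+5=7
L[7]='$': occ=0, LF[7]=C('$')+0=0+0=0
L[8]='N': occ=0, LF[8]=C('N')+0=1+0=1

Answer: 2 3 4 5 8 6 7 0 1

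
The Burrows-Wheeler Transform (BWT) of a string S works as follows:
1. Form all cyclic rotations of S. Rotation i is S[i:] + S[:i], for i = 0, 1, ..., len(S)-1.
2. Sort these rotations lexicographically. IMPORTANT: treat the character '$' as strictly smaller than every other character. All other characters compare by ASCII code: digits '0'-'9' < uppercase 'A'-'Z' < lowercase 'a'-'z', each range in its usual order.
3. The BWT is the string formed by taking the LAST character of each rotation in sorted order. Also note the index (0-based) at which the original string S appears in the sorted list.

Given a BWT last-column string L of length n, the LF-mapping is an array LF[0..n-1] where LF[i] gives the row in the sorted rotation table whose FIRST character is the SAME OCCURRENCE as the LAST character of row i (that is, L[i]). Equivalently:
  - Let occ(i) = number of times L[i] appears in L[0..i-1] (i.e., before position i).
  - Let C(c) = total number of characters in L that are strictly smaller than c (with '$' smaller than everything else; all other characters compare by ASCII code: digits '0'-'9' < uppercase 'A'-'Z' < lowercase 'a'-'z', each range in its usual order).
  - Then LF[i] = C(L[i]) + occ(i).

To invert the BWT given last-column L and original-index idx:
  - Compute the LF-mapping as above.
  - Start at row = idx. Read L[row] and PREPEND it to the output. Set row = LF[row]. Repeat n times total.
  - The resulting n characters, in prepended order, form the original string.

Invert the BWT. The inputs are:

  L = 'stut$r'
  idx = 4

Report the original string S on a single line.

Answer: ttrus$

Derivation:
LF mapping: 2 3 5 4 0 1
Walk LF starting at row 4, prepending L[row]:
  step 1: row=4, L[4]='$', prepend. Next row=LF[4]=0
  step 2: row=0, L[0]='s', prepend. Next row=LF[0]=2
  step 3: row=2, L[2]='u', prepend. Next row=LF[2]=5
  step 4: row=5, L[5]='r', prepend. Next row=LF[5]=1
  step 5: row=1, L[1]='t', prepend. Next row=LF[1]=3
  step 6: row=3, L[3]='t', prepend. Next row=LF[3]=4
Reversed output: ttrus$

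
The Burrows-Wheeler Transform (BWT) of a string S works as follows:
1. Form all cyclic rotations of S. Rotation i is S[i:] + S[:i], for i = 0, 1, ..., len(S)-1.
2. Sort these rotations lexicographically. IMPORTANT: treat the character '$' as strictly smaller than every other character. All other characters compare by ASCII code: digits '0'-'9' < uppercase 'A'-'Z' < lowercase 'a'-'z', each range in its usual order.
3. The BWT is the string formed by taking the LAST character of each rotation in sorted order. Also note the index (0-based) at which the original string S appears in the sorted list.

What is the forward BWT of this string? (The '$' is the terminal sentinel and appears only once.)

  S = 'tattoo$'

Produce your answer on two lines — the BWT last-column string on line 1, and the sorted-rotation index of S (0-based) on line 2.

All 7 rotations (rotation i = S[i:]+S[:i]):
  rot[0] = tattoo$
  rot[1] = attoo$t
  rot[2] = ttoo$ta
  rot[3] = too$tat
  rot[4] = oo$tatt
  rot[5] = o$tatto
  rot[6] = $tattoo
Sorted (with $ < everything):
  sorted[0] = $tattoo  (last char: 'o')
  sorted[1] = attoo$t  (last char: 't')
  sorted[2] = o$tatto  (last char: 'o')
  sorted[3] = oo$tatt  (last char: 't')
  sorted[4] = tattoo$  (last char: '$')
  sorted[5] = too$tat  (last char: 't')
  sorted[6] = ttoo$ta  (last char: 'a')
Last column: otot$ta
Original string S is at sorted index 4

Answer: otot$ta
4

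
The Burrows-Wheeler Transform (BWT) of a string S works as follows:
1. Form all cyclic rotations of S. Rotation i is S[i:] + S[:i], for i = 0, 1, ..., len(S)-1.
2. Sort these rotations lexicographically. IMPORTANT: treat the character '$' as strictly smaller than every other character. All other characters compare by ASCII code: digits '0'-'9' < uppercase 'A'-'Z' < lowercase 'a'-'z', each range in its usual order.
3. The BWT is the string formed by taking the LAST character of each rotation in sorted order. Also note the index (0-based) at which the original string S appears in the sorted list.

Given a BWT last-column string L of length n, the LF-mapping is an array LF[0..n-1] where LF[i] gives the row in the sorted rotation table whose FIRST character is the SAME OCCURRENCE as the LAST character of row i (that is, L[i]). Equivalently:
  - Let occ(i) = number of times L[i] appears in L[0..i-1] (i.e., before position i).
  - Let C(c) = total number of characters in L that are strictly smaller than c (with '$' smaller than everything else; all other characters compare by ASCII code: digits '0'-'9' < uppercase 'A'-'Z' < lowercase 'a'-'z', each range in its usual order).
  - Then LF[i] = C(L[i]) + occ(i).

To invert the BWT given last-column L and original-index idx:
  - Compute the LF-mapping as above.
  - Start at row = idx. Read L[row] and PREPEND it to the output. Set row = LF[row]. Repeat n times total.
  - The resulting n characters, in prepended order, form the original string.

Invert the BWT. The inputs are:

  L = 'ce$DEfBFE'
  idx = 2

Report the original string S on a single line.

Answer: DEEfFeBc$

Derivation:
LF mapping: 6 7 0 2 3 8 1 5 4
Walk LF starting at row 2, prepending L[row]:
  step 1: row=2, L[2]='$', prepend. Next row=LF[2]=0
  step 2: row=0, L[0]='c', prepend. Next row=LF[0]=6
  step 3: row=6, L[6]='B', prepend. Next row=LF[6]=1
  step 4: row=1, L[1]='e', prepend. Next row=LF[1]=7
  step 5: row=7, L[7]='F', prepend. Next row=LF[7]=5
  step 6: row=5, L[5]='f', prepend. Next row=LF[5]=8
  step 7: row=8, L[8]='E', prepend. Next row=LF[8]=4
  step 8: row=4, L[4]='E', prepend. Next row=LF[4]=3
  step 9: row=3, L[3]='D', prepend. Next row=LF[3]=2
Reversed output: DEEfFeBc$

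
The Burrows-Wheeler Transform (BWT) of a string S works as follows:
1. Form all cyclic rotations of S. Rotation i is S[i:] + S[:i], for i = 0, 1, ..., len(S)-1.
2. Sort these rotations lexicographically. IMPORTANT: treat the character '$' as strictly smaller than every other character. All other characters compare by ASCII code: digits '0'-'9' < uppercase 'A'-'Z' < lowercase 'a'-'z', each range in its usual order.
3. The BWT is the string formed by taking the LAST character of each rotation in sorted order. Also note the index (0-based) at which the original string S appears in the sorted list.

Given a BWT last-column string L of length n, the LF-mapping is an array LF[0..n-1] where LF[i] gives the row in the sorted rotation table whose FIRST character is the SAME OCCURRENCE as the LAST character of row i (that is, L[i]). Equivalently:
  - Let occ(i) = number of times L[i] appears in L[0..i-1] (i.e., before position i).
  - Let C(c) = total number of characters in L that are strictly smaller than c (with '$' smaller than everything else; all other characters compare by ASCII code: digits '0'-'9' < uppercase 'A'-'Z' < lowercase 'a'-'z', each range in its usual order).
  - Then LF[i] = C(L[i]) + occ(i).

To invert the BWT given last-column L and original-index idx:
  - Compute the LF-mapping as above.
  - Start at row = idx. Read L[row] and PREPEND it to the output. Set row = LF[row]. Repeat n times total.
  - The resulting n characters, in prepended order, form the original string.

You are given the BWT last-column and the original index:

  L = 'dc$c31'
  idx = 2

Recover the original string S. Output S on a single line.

Answer: 3cc1d$

Derivation:
LF mapping: 5 3 0 4 2 1
Walk LF starting at row 2, prepending L[row]:
  step 1: row=2, L[2]='$', prepend. Next row=LF[2]=0
  step 2: row=0, L[0]='d', prepend. Next row=LF[0]=5
  step 3: row=5, L[5]='1', prepend. Next row=LF[5]=1
  step 4: row=1, L[1]='c', prepend. Next row=LF[1]=3
  step 5: row=3, L[3]='c', prepend. Next row=LF[3]=4
  step 6: row=4, L[4]='3', prepend. Next row=LF[4]=2
Reversed output: 3cc1d$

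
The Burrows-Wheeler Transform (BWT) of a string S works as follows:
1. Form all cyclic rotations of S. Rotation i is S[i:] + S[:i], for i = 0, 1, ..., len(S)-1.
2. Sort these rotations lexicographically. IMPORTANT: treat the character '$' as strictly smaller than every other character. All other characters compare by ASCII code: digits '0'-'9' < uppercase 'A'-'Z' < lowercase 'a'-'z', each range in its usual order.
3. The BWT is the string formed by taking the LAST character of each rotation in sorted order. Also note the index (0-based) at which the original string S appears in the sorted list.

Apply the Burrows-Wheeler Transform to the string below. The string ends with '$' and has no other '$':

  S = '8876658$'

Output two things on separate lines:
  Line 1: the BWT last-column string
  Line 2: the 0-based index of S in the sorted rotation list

All 8 rotations (rotation i = S[i:]+S[:i]):
  rot[0] = 8876658$
  rot[1] = 876658$8
  rot[2] = 76658$88
  rot[3] = 6658$887
  rot[4] = 658$8876
  rot[5] = 58$88766
  rot[6] = 8$887665
  rot[7] = $8876658
Sorted (with $ < everything):
  sorted[0] = $8876658  (last char: '8')
  sorted[1] = 58$88766  (last char: '6')
  sorted[2] = 658$8876  (last char: '6')
  sorted[3] = 6658$887  (last char: '7')
  sorted[4] = 76658$88  (last char: '8')
  sorted[5] = 8$887665  (last char: '5')
  sorted[6] = 876658$8  (last char: '8')
  sorted[7] = 8876658$  (last char: '$')
Last column: 8667858$
Original string S is at sorted index 7

Answer: 8667858$
7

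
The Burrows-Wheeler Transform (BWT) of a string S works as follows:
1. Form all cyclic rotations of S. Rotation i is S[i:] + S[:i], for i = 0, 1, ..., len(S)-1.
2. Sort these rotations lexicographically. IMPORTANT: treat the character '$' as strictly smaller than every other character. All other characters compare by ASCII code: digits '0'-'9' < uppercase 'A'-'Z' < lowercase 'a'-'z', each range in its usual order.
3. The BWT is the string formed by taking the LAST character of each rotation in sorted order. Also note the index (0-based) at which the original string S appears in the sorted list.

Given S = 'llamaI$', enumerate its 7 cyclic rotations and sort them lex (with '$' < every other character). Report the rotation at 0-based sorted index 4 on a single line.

Answer: lamaI$l

Derivation:
All 7 rotations (rotation i = S[i:]+S[:i]):
  rot[0] = llamaI$
  rot[1] = lamaI$l
  rot[2] = amaI$ll
  rot[3] = maI$lla
  rot[4] = aI$llam
  rot[5] = I$llama
  rot[6] = $llamaI
Sorted (with $ < everything):
  sorted[0] = $llamaI
  sorted[1] = I$llama
  sorted[2] = aI$llam
  sorted[3] = amaI$ll
  sorted[4] = lamaI$l
  sorted[5] = llamaI$
  sorted[6] = maI$lla
sorted[4] = lamaI$l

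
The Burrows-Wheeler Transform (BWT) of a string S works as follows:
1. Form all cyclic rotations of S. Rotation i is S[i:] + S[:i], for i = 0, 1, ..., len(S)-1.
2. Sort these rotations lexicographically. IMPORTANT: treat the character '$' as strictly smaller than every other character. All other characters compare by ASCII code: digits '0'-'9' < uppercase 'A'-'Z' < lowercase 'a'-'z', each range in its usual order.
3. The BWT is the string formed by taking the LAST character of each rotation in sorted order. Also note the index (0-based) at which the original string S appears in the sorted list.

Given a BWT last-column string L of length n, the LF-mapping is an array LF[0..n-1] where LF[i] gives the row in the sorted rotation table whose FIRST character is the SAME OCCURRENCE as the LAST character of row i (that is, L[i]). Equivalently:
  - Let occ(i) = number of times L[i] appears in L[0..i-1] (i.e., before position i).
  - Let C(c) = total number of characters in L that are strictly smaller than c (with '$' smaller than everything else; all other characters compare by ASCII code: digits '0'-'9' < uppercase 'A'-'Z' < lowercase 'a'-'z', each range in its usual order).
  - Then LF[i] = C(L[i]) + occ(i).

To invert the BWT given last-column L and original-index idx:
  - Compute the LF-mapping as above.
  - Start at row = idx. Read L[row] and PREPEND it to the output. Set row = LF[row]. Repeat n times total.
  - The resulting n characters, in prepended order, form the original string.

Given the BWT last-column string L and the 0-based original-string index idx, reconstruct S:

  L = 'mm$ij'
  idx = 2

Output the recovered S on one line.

Answer: jmim$

Derivation:
LF mapping: 3 4 0 1 2
Walk LF starting at row 2, prepending L[row]:
  step 1: row=2, L[2]='$', prepend. Next row=LF[2]=0
  step 2: row=0, L[0]='m', prepend. Next row=LF[0]=3
  step 3: row=3, L[3]='i', prepend. Next row=LF[3]=1
  step 4: row=1, L[1]='m', prepend. Next row=LF[1]=4
  step 5: row=4, L[4]='j', prepend. Next row=LF[4]=2
Reversed output: jmim$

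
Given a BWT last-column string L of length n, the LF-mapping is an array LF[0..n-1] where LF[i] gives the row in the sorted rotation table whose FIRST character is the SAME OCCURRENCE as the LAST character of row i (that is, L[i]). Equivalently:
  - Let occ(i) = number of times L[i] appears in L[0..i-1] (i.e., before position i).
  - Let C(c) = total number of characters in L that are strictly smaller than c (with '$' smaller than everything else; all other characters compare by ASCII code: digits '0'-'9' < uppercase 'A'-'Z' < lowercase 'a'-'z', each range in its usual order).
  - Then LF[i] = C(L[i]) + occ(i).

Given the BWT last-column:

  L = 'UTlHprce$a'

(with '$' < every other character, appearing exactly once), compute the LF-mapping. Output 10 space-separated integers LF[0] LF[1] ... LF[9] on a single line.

Answer: 3 2 7 1 8 9 5 6 0 4

Derivation:
Char counts: '$':1, 'H':1, 'T':1, 'U':1, 'a':1, 'c':1, 'e':1, 'l':1, 'p':1, 'r':1
C (first-col start): C('$')=0, C('H')=1, C('T')=2, C('U')=3, C('a')=4, C('c')=5, C('e')=6, C('l')=7, C('p')=8, C('r')=9
L[0]='U': occ=0, LF[0]=C('U')+0=3+0=3
L[1]='T': occ=0, LF[1]=C('T')+0=2+0=2
L[2]='l': occ=0, LF[2]=C('l')+0=7+0=7
L[3]='H': occ=0, LF[3]=C('H')+0=1+0=1
L[4]='p': occ=0, LF[4]=C('p')+0=8+0=8
L[5]='r': occ=0, LF[5]=C('r')+0=9+0=9
L[6]='c': occ=0, LF[6]=C('c')+0=5+0=5
L[7]='e': occ=0, LF[7]=C('e')+0=6+0=6
L[8]='$': occ=0, LF[8]=C('$')+0=0+0=0
L[9]='a': occ=0, LF[9]=C('a')+0=4+0=4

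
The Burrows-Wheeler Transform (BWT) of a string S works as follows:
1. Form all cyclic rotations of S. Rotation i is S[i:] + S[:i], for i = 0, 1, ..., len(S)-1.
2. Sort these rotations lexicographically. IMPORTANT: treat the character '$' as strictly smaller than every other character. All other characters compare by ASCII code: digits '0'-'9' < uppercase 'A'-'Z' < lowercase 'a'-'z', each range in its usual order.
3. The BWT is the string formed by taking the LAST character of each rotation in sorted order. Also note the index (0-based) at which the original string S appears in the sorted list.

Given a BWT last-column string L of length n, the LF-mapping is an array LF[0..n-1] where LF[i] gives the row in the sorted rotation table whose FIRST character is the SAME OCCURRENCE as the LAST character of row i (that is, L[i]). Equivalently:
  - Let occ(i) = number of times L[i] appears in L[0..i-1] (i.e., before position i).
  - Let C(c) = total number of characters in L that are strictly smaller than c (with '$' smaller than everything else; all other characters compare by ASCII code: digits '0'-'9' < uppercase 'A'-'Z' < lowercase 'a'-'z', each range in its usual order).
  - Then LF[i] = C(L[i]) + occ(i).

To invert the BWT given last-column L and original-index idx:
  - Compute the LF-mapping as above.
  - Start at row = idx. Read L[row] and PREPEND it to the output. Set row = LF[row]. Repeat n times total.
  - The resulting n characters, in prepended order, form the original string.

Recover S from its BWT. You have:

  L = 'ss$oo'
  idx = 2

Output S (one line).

LF mapping: 3 4 0 1 2
Walk LF starting at row 2, prepending L[row]:
  step 1: row=2, L[2]='$', prepend. Next row=LF[2]=0
  step 2: row=0, L[0]='s', prepend. Next row=LF[0]=3
  step 3: row=3, L[3]='o', prepend. Next row=LF[3]=1
  step 4: row=1, L[1]='s', prepend. Next row=LF[1]=4
  step 5: row=4, L[4]='o', prepend. Next row=LF[4]=2
Reversed output: osos$

Answer: osos$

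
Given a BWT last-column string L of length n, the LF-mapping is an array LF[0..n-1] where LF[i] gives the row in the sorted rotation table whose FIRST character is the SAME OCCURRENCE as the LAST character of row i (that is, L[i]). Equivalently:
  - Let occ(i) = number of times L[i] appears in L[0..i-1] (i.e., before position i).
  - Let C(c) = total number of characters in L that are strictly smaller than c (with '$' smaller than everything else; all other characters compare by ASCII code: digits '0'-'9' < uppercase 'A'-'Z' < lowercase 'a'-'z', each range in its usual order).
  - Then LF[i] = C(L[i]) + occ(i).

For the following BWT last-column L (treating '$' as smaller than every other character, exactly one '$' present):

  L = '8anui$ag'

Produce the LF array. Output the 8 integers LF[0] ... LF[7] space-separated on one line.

Char counts: '$':1, '8':1, 'a':2, 'g':1, 'i':1, 'n':1, 'u':1
C (first-col start): C('$')=0, C('8')=1, C('a')=2, C('g')=4, C('i')=5, C('n')=6, C('u')=7
L[0]='8': occ=0, LF[0]=C('8')+0=1+0=1
L[1]='a': occ=0, LF[1]=C('a')+0=2+0=2
L[2]='n': occ=0, LF[2]=C('n')+0=6+0=6
L[3]='u': occ=0, LF[3]=C('u')+0=7+0=7
L[4]='i': occ=0, LF[4]=C('i')+0=5+0=5
L[5]='$': occ=0, LF[5]=C('$')+0=0+0=0
L[6]='a': occ=1, LF[6]=C('a')+1=2+1=3
L[7]='g': occ=0, LF[7]=C('g')+0=4+0=4

Answer: 1 2 6 7 5 0 3 4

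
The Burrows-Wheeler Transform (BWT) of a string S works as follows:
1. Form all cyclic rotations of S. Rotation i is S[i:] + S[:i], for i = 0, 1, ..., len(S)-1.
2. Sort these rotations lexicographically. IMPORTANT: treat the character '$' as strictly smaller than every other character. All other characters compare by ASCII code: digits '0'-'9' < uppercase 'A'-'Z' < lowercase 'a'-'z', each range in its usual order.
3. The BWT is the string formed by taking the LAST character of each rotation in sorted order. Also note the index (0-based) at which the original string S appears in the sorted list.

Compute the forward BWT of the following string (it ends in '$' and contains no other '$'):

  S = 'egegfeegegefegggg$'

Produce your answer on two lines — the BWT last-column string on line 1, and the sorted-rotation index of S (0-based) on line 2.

Answer: gfgge$gfgegeeeegge
5

Derivation:
All 18 rotations (rotation i = S[i:]+S[:i]):
  rot[0] = egegfeegegefegggg$
  rot[1] = gegfeegegefegggg$e
  rot[2] = egfeegegefegggg$eg
  rot[3] = gfeegegefegggg$ege
  rot[4] = feegegefegggg$egeg
  rot[5] = eegegefegggg$egegf
  rot[6] = egegefegggg$egegfe
  rot[7] = gegefegggg$egegfee
  rot[8] = egefegggg$egegfeeg
  rot[9] = gefegggg$egegfeege
  rot[10] = efegggg$egegfeegeg
  rot[11] = fegggg$egegfeegege
  rot[12] = egggg$egegfeegegef
  rot[13] = gggg$egegfeegegefe
  rot[14] = ggg$egegfeegegefeg
  rot[15] = gg$egegfeegegefegg
  rot[16] = g$egegfeegegefeggg
  rot[17] = $egegfeegegefegggg
Sorted (with $ < everything):
  sorted[0] = $egegfeegegefegggg  (last char: 'g')
  sorted[1] = eegegefegggg$egegf  (last char: 'f')
  sorted[2] = efegggg$egegfeegeg  (last char: 'g')
  sorted[3] = egefegggg$egegfeeg  (last char: 'g')
  sorted[4] = egegefegggg$egegfe  (last char: 'e')
  sorted[5] = egegfeegegefegggg$  (last char: '$')
  sorted[6] = egfeegegefegggg$eg  (last char: 'g')
  sorted[7] = egggg$egegfeegegef  (last char: 'f')
  sorted[8] = feegegefegggg$egeg  (last char: 'g')
  sorted[9] = fegggg$egegfeegege  (last char: 'e')
  sorted[10] = g$egegfeegegefeggg  (last char: 'g')
  sorted[11] = gefegggg$egegfeege  (last char: 'e')
  sorted[12] = gegefegggg$egegfee  (last char: 'e')
  sorted[13] = gegfeegegefegggg$e  (last char: 'e')
  sorted[14] = gfeegegefegggg$ege  (last char: 'e')
  sorted[15] = gg$egegfeegegefegg  (last char: 'g')
  sorted[16] = ggg$egegfeegegefeg  (last char: 'g')
  sorted[17] = gggg$egegfeegegefe  (last char: 'e')
Last column: gfgge$gfgegeeeegge
Original string S is at sorted index 5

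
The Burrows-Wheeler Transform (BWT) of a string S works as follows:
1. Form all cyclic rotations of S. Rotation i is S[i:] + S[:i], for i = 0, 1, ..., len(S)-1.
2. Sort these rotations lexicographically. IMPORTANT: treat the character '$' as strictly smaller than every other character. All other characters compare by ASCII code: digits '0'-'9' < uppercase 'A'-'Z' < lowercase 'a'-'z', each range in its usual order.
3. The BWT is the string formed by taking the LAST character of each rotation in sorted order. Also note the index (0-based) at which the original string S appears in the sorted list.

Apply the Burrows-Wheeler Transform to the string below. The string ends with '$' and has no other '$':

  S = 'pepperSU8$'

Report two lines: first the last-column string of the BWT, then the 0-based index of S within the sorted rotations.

Answer: 8UrSpp$pee
6

Derivation:
All 10 rotations (rotation i = S[i:]+S[:i]):
  rot[0] = pepperSU8$
  rot[1] = epperSU8$p
  rot[2] = pperSU8$pe
  rot[3] = perSU8$pep
  rot[4] = erSU8$pepp
  rot[5] = rSU8$peppe
  rot[6] = SU8$pepper
  rot[7] = U8$pepperS
  rot[8] = 8$pepperSU
  rot[9] = $pepperSU8
Sorted (with $ < everything):
  sorted[0] = $pepperSU8  (last char: '8')
  sorted[1] = 8$pepperSU  (last char: 'U')
  sorted[2] = SU8$pepper  (last char: 'r')
  sorted[3] = U8$pepperS  (last char: 'S')
  sorted[4] = epperSU8$p  (last char: 'p')
  sorted[5] = erSU8$pepp  (last char: 'p')
  sorted[6] = pepperSU8$  (last char: '$')
  sorted[7] = perSU8$pep  (last char: 'p')
  sorted[8] = pperSU8$pe  (last char: 'e')
  sorted[9] = rSU8$peppe  (last char: 'e')
Last column: 8UrSpp$pee
Original string S is at sorted index 6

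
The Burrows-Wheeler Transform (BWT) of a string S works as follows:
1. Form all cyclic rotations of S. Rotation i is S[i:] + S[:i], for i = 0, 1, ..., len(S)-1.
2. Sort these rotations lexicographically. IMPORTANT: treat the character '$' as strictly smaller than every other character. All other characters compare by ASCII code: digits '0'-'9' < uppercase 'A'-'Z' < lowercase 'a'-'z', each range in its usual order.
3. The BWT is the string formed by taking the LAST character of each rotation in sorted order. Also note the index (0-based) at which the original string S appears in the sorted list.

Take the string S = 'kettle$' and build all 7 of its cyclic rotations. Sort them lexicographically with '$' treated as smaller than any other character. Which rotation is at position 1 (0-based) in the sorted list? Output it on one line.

Answer: e$kettl

Derivation:
All 7 rotations (rotation i = S[i:]+S[:i]):
  rot[0] = kettle$
  rot[1] = ettle$k
  rot[2] = ttle$ke
  rot[3] = tle$ket
  rot[4] = le$kett
  rot[5] = e$kettl
  rot[6] = $kettle
Sorted (with $ < everything):
  sorted[0] = $kettle
  sorted[1] = e$kettl
  sorted[2] = ettle$k
  sorted[3] = kettle$
  sorted[4] = le$kett
  sorted[5] = tle$ket
  sorted[6] = ttle$ke
sorted[1] = e$kettl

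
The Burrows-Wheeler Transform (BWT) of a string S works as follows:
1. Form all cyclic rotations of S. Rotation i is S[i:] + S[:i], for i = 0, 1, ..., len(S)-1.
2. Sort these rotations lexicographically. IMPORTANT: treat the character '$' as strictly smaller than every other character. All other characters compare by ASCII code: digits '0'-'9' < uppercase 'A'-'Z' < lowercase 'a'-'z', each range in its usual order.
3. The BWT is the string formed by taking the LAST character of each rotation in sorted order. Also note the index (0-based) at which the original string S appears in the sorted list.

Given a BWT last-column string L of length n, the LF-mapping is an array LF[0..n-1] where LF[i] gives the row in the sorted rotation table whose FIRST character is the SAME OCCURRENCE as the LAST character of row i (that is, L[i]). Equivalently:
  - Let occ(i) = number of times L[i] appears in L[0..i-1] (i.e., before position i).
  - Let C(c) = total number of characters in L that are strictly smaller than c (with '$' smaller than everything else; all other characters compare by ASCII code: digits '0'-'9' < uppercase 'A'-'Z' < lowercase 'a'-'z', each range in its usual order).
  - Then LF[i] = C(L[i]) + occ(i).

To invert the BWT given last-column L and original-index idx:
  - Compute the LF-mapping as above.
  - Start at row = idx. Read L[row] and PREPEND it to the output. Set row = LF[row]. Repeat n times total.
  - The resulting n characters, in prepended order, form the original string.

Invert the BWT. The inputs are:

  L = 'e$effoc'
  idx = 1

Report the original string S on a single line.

Answer: coffee$

Derivation:
LF mapping: 2 0 3 4 5 6 1
Walk LF starting at row 1, prepending L[row]:
  step 1: row=1, L[1]='$', prepend. Next row=LF[1]=0
  step 2: row=0, L[0]='e', prepend. Next row=LF[0]=2
  step 3: row=2, L[2]='e', prepend. Next row=LF[2]=3
  step 4: row=3, L[3]='f', prepend. Next row=LF[3]=4
  step 5: row=4, L[4]='f', prepend. Next row=LF[4]=5
  step 6: row=5, L[5]='o', prepend. Next row=LF[5]=6
  step 7: row=6, L[6]='c', prepend. Next row=LF[6]=1
Reversed output: coffee$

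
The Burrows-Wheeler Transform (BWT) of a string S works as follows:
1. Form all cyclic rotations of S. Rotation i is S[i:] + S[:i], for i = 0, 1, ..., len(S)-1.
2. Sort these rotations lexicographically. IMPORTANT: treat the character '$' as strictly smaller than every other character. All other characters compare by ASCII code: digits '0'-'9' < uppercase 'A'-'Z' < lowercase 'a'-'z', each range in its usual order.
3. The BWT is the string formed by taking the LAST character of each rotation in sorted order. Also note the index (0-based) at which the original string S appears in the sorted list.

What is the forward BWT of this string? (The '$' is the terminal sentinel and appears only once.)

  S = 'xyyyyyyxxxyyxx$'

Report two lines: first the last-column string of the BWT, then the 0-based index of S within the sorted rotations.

Answer: xxyyxx$yyxyyyyx
6

Derivation:
All 15 rotations (rotation i = S[i:]+S[:i]):
  rot[0] = xyyyyyyxxxyyxx$
  rot[1] = yyyyyyxxxyyxx$x
  rot[2] = yyyyyxxxyyxx$xy
  rot[3] = yyyyxxxyyxx$xyy
  rot[4] = yyyxxxyyxx$xyyy
  rot[5] = yyxxxyyxx$xyyyy
  rot[6] = yxxxyyxx$xyyyyy
  rot[7] = xxxyyxx$xyyyyyy
  rot[8] = xxyyxx$xyyyyyyx
  rot[9] = xyyxx$xyyyyyyxx
  rot[10] = yyxx$xyyyyyyxxx
  rot[11] = yxx$xyyyyyyxxxy
  rot[12] = xx$xyyyyyyxxxyy
  rot[13] = x$xyyyyyyxxxyyx
  rot[14] = $xyyyyyyxxxyyxx
Sorted (with $ < everything):
  sorted[0] = $xyyyyyyxxxyyxx  (last char: 'x')
  sorted[1] = x$xyyyyyyxxxyyx  (last char: 'x')
  sorted[2] = xx$xyyyyyyxxxyy  (last char: 'y')
  sorted[3] = xxxyyxx$xyyyyyy  (last char: 'y')
  sorted[4] = xxyyxx$xyyyyyyx  (last char: 'x')
  sorted[5] = xyyxx$xyyyyyyxx  (last char: 'x')
  sorted[6] = xyyyyyyxxxyyxx$  (last char: '$')
  sorted[7] = yxx$xyyyyyyxxxy  (last char: 'y')
  sorted[8] = yxxxyyxx$xyyyyy  (last char: 'y')
  sorted[9] = yyxx$xyyyyyyxxx  (last char: 'x')
  sorted[10] = yyxxxyyxx$xyyyy  (last char: 'y')
  sorted[11] = yyyxxxyyxx$xyyy  (last char: 'y')
  sorted[12] = yyyyxxxyyxx$xyy  (last char: 'y')
  sorted[13] = yyyyyxxxyyxx$xy  (last char: 'y')
  sorted[14] = yyyyyyxxxyyxx$x  (last char: 'x')
Last column: xxyyxx$yyxyyyyx
Original string S is at sorted index 6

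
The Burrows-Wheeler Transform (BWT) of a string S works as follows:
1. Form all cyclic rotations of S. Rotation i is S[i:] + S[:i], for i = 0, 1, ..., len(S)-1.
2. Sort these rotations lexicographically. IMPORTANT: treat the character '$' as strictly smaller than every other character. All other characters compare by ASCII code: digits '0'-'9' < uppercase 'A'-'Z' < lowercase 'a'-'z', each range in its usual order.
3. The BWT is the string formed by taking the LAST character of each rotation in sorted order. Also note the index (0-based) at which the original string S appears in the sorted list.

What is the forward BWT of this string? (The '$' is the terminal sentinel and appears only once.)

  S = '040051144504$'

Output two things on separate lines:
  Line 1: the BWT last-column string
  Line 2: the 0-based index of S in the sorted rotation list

Answer: 445$051001440
3

Derivation:
All 13 rotations (rotation i = S[i:]+S[:i]):
  rot[0] = 040051144504$
  rot[1] = 40051144504$0
  rot[2] = 0051144504$04
  rot[3] = 051144504$040
  rot[4] = 51144504$0400
  rot[5] = 1144504$04005
  rot[6] = 144504$040051
  rot[7] = 44504$0400511
  rot[8] = 4504$04005114
  rot[9] = 504$040051144
  rot[10] = 04$0400511445
  rot[11] = 4$04005114450
  rot[12] = $040051144504
Sorted (with $ < everything):
  sorted[0] = $040051144504  (last char: '4')
  sorted[1] = 0051144504$04  (last char: '4')
  sorted[2] = 04$0400511445  (last char: '5')
  sorted[3] = 040051144504$  (last char: '$')
  sorted[4] = 051144504$040  (last char: '0')
  sorted[5] = 1144504$04005  (last char: '5')
  sorted[6] = 144504$040051  (last char: '1')
  sorted[7] = 4$04005114450  (last char: '0')
  sorted[8] = 40051144504$0  (last char: '0')
  sorted[9] = 44504$0400511  (last char: '1')
  sorted[10] = 4504$04005114  (last char: '4')
  sorted[11] = 504$040051144  (last char: '4')
  sorted[12] = 51144504$0400  (last char: '0')
Last column: 445$051001440
Original string S is at sorted index 3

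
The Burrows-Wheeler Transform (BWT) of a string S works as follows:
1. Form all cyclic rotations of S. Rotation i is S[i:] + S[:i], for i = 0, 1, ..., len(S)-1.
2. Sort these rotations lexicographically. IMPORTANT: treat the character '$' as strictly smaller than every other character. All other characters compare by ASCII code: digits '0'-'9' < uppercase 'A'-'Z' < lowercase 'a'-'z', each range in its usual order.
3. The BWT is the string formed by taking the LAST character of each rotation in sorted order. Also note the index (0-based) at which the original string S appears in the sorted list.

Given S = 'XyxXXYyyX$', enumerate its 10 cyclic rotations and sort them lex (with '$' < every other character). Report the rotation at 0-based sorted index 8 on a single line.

All 10 rotations (rotation i = S[i:]+S[:i]):
  rot[0] = XyxXXYyyX$
  rot[1] = yxXXYyyX$X
  rot[2] = xXXYyyX$Xy
  rot[3] = XXYyyX$Xyx
  rot[4] = XYyyX$XyxX
  rot[5] = YyyX$XyxXX
  rot[6] = yyX$XyxXXY
  rot[7] = yX$XyxXXYy
  rot[8] = X$XyxXXYyy
  rot[9] = $XyxXXYyyX
Sorted (with $ < everything):
  sorted[0] = $XyxXXYyyX
  sorted[1] = X$XyxXXYyy
  sorted[2] = XXYyyX$Xyx
  sorted[3] = XYyyX$XyxX
  sorted[4] = XyxXXYyyX$
  sorted[5] = YyyX$XyxXX
  sorted[6] = xXXYyyX$Xy
  sorted[7] = yX$XyxXXYy
  sorted[8] = yxXXYyyX$X
  sorted[9] = yyX$XyxXXY
sorted[8] = yxXXYyyX$X

Answer: yxXXYyyX$X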